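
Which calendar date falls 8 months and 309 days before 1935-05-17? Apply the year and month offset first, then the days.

Counting back 8 months and 309 days from May 17, 1935: first the month/year part, then the days.
month 5 − 8 = -3, which is month 9 of year 1934 → September 1934.
Day 17 is valid in September, giving September 17, 1934.
Now subtract 309 days from September 17, 1934.
Going back 17 days from September 17, 1934 reaches the end of the previous month; 309 − 17 = 292 left.
August 1934 has 31 days: 292 − 31 = 261 left.
July 1934 has 31 days: 261 − 31 = 230 left.
June 1934 has 30 days: 230 − 30 = 200 left.
May 1934 has 31 days: 200 − 31 = 169 left.
April 1934 has 30 days: 169 − 30 = 139 left.
March 1934 has 31 days: 139 − 31 = 108 left.
February 1934 has 28 days (1934 is not a leap year): 108 − 28 = 80 left.
January 1934 has 31 days: 80 − 31 = 49 left.
December 1933 has 31 days: 49 − 31 = 18 left.
November 1933 has 30 days; 30 − 18 = 12 → November 12, 1933.

November 12, 1933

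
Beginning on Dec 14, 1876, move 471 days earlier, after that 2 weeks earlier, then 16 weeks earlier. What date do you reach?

Going back 471 days from December 14, 1876:
Going back 14 days from December 14, 1876 reaches the end of the previous month; 471 − 14 = 457 left.
November 1876 has 30 days: 457 − 30 = 427 left.
October 1876 has 31 days: 427 − 31 = 396 left.
September 1876 has 30 days: 396 − 30 = 366 left.
August 1876 has 31 days: 366 − 31 = 335 left.
July 1876 has 31 days: 335 − 31 = 304 left.
June 1876 has 30 days: 304 − 30 = 274 left.
May 1876 has 31 days: 274 − 31 = 243 left.
April 1876 has 30 days: 243 − 30 = 213 left.
March 1876 has 31 days: 213 − 31 = 182 left.
February 1876 has 29 days (1876 is a leap year): 182 − 29 = 153 left.
January 1876 has 31 days: 153 − 31 = 122 left.
December 1875 has 31 days: 122 − 31 = 91 left.
November 1875 has 30 days: 91 − 30 = 61 left.
October 1875 has 31 days: 61 − 31 = 30 left.
September 1875 has 30 days: 30 − 30 = 0 left.
August 1875 has 31 days; 31 − 0 = 31 → August 31, 1875.
Subtracting 2 weeks (= 14 days) from August 31, 1875:
31 − 14 = 17, still in August 1875.
Going back 16 weeks (= 112 days) from August 17, 1875:
Going back 17 days from August 17, 1875 reaches the end of the previous month; 112 − 17 = 95 left.
July 1875 has 31 days: 95 − 31 = 64 left.
June 1875 has 30 days: 64 − 30 = 34 left.
May 1875 has 31 days: 34 − 31 = 3 left.
April 1875 has 30 days; 30 − 3 = 27 → April 27, 1875.

April 27, 1875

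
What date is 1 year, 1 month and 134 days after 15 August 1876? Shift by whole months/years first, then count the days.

January 27, 1878

Advancing 1 year, 1 month and 134 days from August 15, 1876: first the month/year part, then the days.
+1 year → 1877; month 8 + 1 = 9 → September 1877.
Day 15 is valid in September, giving September 15, 1877.
Now add 134 days from September 15, 1877.
September has 30 days, so 30 − 15 = 15 days remain after September 15, 1877; 134 − 15 = 119 left.
October 1877 has 31 days: 119 − 31 = 88 left.
November 1877 has 30 days: 88 − 30 = 58 left.
December 1877 has 31 days: 58 − 31 = 27 left.
27 days into January 1878 → January 27, 1878.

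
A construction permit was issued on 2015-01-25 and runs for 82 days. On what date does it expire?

Advancing 82 days from January 25, 2015.
January has 31 days, so 31 − 25 = 6 days remain after January 25, 2015; 82 − 6 = 76 left.
February 2015 has 28 days (2015 is not a leap year): 76 − 28 = 48 left.
March 2015 has 31 days: 48 − 31 = 17 left.
17 days into April 2015 → April 17, 2015.

April 17, 2015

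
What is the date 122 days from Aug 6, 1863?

Counting forward 122 days from August 6, 1863.
August has 31 days, so 31 − 6 = 25 days remain after August 6, 1863; 122 − 25 = 97 left.
September 1863 has 30 days: 97 − 30 = 67 left.
October 1863 has 31 days: 67 − 31 = 36 left.
November 1863 has 30 days: 36 − 30 = 6 left.
6 days into December 1863 → December 6, 1863.

December 6, 1863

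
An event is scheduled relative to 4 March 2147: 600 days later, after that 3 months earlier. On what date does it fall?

Advancing 600 days from March 4, 2147:
March has 31 days, so 31 − 4 = 27 days remain after March 4, 2147; 600 − 27 = 573 left.
April 2147 has 30 days: 573 − 30 = 543 left.
May 2147 has 31 days: 543 − 31 = 512 left.
June 2147 has 30 days: 512 − 30 = 482 left.
July 2147 has 31 days: 482 − 31 = 451 left.
August 2147 has 31 days: 451 − 31 = 420 left.
September 2147 has 30 days: 420 − 30 = 390 left.
October 2147 has 31 days: 390 − 31 = 359 left.
November 2147 has 30 days: 359 − 30 = 329 left.
December 2147 has 31 days: 329 − 31 = 298 left.
January 2148 has 31 days: 298 − 31 = 267 left.
February 2148 has 29 days (2148 is a leap year): 267 − 29 = 238 left.
March 2148 has 31 days: 238 − 31 = 207 left.
April 2148 has 30 days: 207 − 30 = 177 left.
May 2148 has 31 days: 177 − 31 = 146 left.
June 2148 has 30 days: 146 − 30 = 116 left.
July 2148 has 31 days: 116 − 31 = 85 left.
August 2148 has 31 days: 85 − 31 = 54 left.
September 2148 has 30 days: 54 − 30 = 24 left.
24 days into October 2148 → October 24, 2148.
Going back 3 months from October 24, 2148:
month 10 − 3 = 7 → July 2148.
Day 24 is valid in July, giving July 24, 2148.

July 24, 2148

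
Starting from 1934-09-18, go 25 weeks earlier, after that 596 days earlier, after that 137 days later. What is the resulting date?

Going back 25 weeks (= 175 days) from September 18, 1934:
Going back 18 days from September 18, 1934 reaches the end of the previous month; 175 − 18 = 157 left.
August 1934 has 31 days: 157 − 31 = 126 left.
July 1934 has 31 days: 126 − 31 = 95 left.
June 1934 has 30 days: 95 − 30 = 65 left.
May 1934 has 31 days: 65 − 31 = 34 left.
April 1934 has 30 days: 34 − 30 = 4 left.
March 1934 has 31 days; 31 − 4 = 27 → March 27, 1934.
Subtracting 596 days from March 27, 1934:
Going back 27 days from March 27, 1934 reaches the end of the previous month; 596 − 27 = 569 left.
February 1934 has 28 days (1934 is not a leap year): 569 − 28 = 541 left.
January 1934 has 31 days: 541 − 31 = 510 left.
December 1933 has 31 days: 510 − 31 = 479 left.
November 1933 has 30 days: 479 − 30 = 449 left.
October 1933 has 31 days: 449 − 31 = 418 left.
September 1933 has 30 days: 418 − 30 = 388 left.
August 1933 has 31 days: 388 − 31 = 357 left.
July 1933 has 31 days: 357 − 31 = 326 left.
June 1933 has 30 days: 326 − 30 = 296 left.
May 1933 has 31 days: 296 − 31 = 265 left.
April 1933 has 30 days: 265 − 30 = 235 left.
March 1933 has 31 days: 235 − 31 = 204 left.
February 1933 has 28 days (1933 is not a leap year): 204 − 28 = 176 left.
January 1933 has 31 days: 176 − 31 = 145 left.
December 1932 has 31 days: 145 − 31 = 114 left.
November 1932 has 30 days: 114 − 30 = 84 left.
October 1932 has 31 days: 84 − 31 = 53 left.
September 1932 has 30 days: 53 − 30 = 23 left.
August 1932 has 31 days; 31 − 23 = 8 → August 8, 1932.
Adding 137 days from August 8, 1932:
August has 31 days, so 31 − 8 = 23 days remain after August 8, 1932; 137 − 23 = 114 left.
September 1932 has 30 days: 114 − 30 = 84 left.
October 1932 has 31 days: 84 − 31 = 53 left.
November 1932 has 30 days: 53 − 30 = 23 left.
23 days into December 1932 → December 23, 1932.

December 23, 1932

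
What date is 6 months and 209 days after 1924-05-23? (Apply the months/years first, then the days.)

Adding 6 months and 209 days from May 23, 1924: first the month/year part, then the days.
month 5 + 6 = 11 → November 1924.
Day 23 is valid in November, giving November 23, 1924.
Now add 209 days from November 23, 1924.
November has 30 days, so 30 − 23 = 7 days remain after November 23, 1924; 209 − 7 = 202 left.
December 1924 has 31 days: 202 − 31 = 171 left.
January 1925 has 31 days: 171 − 31 = 140 left.
February 1925 has 28 days (1925 is not a leap year): 140 − 28 = 112 left.
March 1925 has 31 days: 112 − 31 = 81 left.
April 1925 has 30 days: 81 − 30 = 51 left.
May 1925 has 31 days: 51 − 31 = 20 left.
20 days into June 1925 → June 20, 1925.

June 20, 1925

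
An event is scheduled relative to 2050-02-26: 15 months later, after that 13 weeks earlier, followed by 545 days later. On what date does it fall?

Counting forward 15 months from February 26, 2050:
month 2 + 15 = 17, which is month 5 of year 2051 → May 2051.
Day 26 is valid in May, giving May 26, 2051.
Going back 13 weeks (= 91 days) from May 26, 2051:
Going back 26 days from May 26, 2051 reaches the end of the previous month; 91 − 26 = 65 left.
April 2051 has 30 days: 65 − 30 = 35 left.
March 2051 has 31 days: 35 − 31 = 4 left.
February 2051 has 28 days; 28 − 4 = 24 → February 24, 2051.
Advancing 545 days from February 24, 2051:
February has 28 days, so 28 − 24 = 4 days remain after February 24, 2051; 545 − 4 = 541 left.
March 2051 has 31 days: 541 − 31 = 510 left.
April 2051 has 30 days: 510 − 30 = 480 left.
May 2051 has 31 days: 480 − 31 = 449 left.
June 2051 has 30 days: 449 − 30 = 419 left.
July 2051 has 31 days: 419 − 31 = 388 left.
August 2051 has 31 days: 388 − 31 = 357 left.
September 2051 has 30 days: 357 − 30 = 327 left.
October 2051 has 31 days: 327 − 31 = 296 left.
November 2051 has 30 days: 296 − 30 = 266 left.
December 2051 has 31 days: 266 − 31 = 235 left.
January 2052 has 31 days: 235 − 31 = 204 left.
February 2052 has 29 days (2052 is a leap year): 204 − 29 = 175 left.
March 2052 has 31 days: 175 − 31 = 144 left.
April 2052 has 30 days: 144 − 30 = 114 left.
May 2052 has 31 days: 114 − 31 = 83 left.
June 2052 has 30 days: 83 − 30 = 53 left.
July 2052 has 31 days: 53 − 31 = 22 left.
22 days into August 2052 → August 22, 2052.

August 22, 2052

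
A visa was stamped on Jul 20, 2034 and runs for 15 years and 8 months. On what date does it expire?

Adding 15 years and 8 months from July 20, 2034.
+15 years → 2049; month 7 + 8 = 15, which is month 3 of year 2050 → March 2050.
Day 20 is valid in March, giving March 20, 2050.

March 20, 2050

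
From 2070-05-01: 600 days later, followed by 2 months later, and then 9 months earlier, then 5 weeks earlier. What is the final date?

April 17, 2071

Adding 600 days from May 1, 2070:
May has 31 days, so 31 − 1 = 30 days remain after May 1, 2070; 600 − 30 = 570 left.
June 2070 has 30 days: 570 − 30 = 540 left.
July 2070 has 31 days: 540 − 31 = 509 left.
August 2070 has 31 days: 509 − 31 = 478 left.
September 2070 has 30 days: 478 − 30 = 448 left.
October 2070 has 31 days: 448 − 31 = 417 left.
November 2070 has 30 days: 417 − 30 = 387 left.
December 2070 has 31 days: 387 − 31 = 356 left.
January 2071 has 31 days: 356 − 31 = 325 left.
February 2071 has 28 days (2071 is not a leap year): 325 − 28 = 297 left.
March 2071 has 31 days: 297 − 31 = 266 left.
April 2071 has 30 days: 266 − 30 = 236 left.
May 2071 has 31 days: 236 − 31 = 205 left.
June 2071 has 30 days: 205 − 30 = 175 left.
July 2071 has 31 days: 175 − 31 = 144 left.
August 2071 has 31 days: 144 − 31 = 113 left.
September 2071 has 30 days: 113 − 30 = 83 left.
October 2071 has 31 days: 83 − 31 = 52 left.
November 2071 has 30 days: 52 − 30 = 22 left.
22 days into December 2071 → December 22, 2071.
Adding 2 months from December 22, 2071:
month 12 + 2 = 14, which is month 2 of year 2072 → February 2072.
Day 22 is valid in February, giving February 22, 2072.
Going back 9 months from February 22, 2072:
month 2 − 9 = -7, which is month 5 of year 2071 → May 2071.
Day 22 is valid in May, giving May 22, 2071.
Going back 5 weeks (= 35 days) from May 22, 2071:
Going back 22 days from May 22, 2071 reaches the end of the previous month; 35 − 22 = 13 left.
April 2071 has 30 days; 30 − 13 = 17 → April 17, 2071.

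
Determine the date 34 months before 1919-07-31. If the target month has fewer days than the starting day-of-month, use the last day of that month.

September 30, 1916

Subtracting 34 months from July 31, 1919.
month 7 − 34 = -27, which is month 9 of year 1916 → September 1916.
September 1916 has only 30 days and the start was day 31, so the date clamps to September 30, 1916.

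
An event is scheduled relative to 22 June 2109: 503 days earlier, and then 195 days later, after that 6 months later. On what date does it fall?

Subtracting 503 days from June 22, 2109:
Going back 22 days from June 22, 2109 reaches the end of the previous month; 503 − 22 = 481 left.
May 2109 has 31 days: 481 − 31 = 450 left.
April 2109 has 30 days: 450 − 30 = 420 left.
March 2109 has 31 days: 420 − 31 = 389 left.
February 2109 has 28 days (2109 is not a leap year): 389 − 28 = 361 left.
January 2109 has 31 days: 361 − 31 = 330 left.
December 2108 has 31 days: 330 − 31 = 299 left.
November 2108 has 30 days: 299 − 30 = 269 left.
October 2108 has 31 days: 269 − 31 = 238 left.
September 2108 has 30 days: 238 − 30 = 208 left.
August 2108 has 31 days: 208 − 31 = 177 left.
July 2108 has 31 days: 177 − 31 = 146 left.
June 2108 has 30 days: 146 − 30 = 116 left.
May 2108 has 31 days: 116 − 31 = 85 left.
April 2108 has 30 days: 85 − 30 = 55 left.
March 2108 has 31 days: 55 − 31 = 24 left.
February 2108 has 29 days; 29 − 24 = 5 → February 5, 2108.
Adding 195 days from February 5, 2108:
February has 29 days, so 29 − 5 = 24 days remain after February 5, 2108; 195 − 24 = 171 left.
March 2108 has 31 days: 171 − 31 = 140 left.
April 2108 has 30 days: 140 − 30 = 110 left.
May 2108 has 31 days: 110 − 31 = 79 left.
June 2108 has 30 days: 79 − 30 = 49 left.
July 2108 has 31 days: 49 − 31 = 18 left.
18 days into August 2108 → August 18, 2108.
Adding 6 months from August 18, 2108:
month 8 + 6 = 14, which is month 2 of year 2109 → February 2109.
Day 18 is valid in February, giving February 18, 2109.

February 18, 2109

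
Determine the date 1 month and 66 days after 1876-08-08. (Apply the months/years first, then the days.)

November 13, 1876

Adding 1 month and 66 days from August 8, 1876: first the month/year part, then the days.
month 8 + 1 = 9 → September 1876.
Day 8 is valid in September, giving September 8, 1876.
Now add 66 days from September 8, 1876.
September has 30 days, so 30 − 8 = 22 days remain after September 8, 1876; 66 − 22 = 44 left.
October 1876 has 31 days: 44 − 31 = 13 left.
13 days into November 1876 → November 13, 1876.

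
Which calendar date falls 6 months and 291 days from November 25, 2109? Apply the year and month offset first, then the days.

Counting forward 6 months and 291 days from November 25, 2109: first the month/year part, then the days.
month 11 + 6 = 17, which is month 5 of year 2110 → May 2110.
Day 25 is valid in May, giving May 25, 2110.
Now add 291 days from May 25, 2110.
May has 31 days, so 31 − 25 = 6 days remain after May 25, 2110; 291 − 6 = 285 left.
June 2110 has 30 days: 285 − 30 = 255 left.
July 2110 has 31 days: 255 − 31 = 224 left.
August 2110 has 31 days: 224 − 31 = 193 left.
September 2110 has 30 days: 193 − 30 = 163 left.
October 2110 has 31 days: 163 − 31 = 132 left.
November 2110 has 30 days: 132 − 30 = 102 left.
December 2110 has 31 days: 102 − 31 = 71 left.
January 2111 has 31 days: 71 − 31 = 40 left.
February 2111 has 28 days (2111 is not a leap year): 40 − 28 = 12 left.
12 days into March 2111 → March 12, 2111.

March 12, 2111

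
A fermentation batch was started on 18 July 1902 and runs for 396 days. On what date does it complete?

Advancing 396 days from July 18, 1902.
July has 31 days, so 31 − 18 = 13 days remain after July 18, 1902; 396 − 13 = 383 left.
August 1902 has 31 days: 383 − 31 = 352 left.
September 1902 has 30 days: 352 − 30 = 322 left.
October 1902 has 31 days: 322 − 31 = 291 left.
November 1902 has 30 days: 291 − 30 = 261 left.
December 1902 has 31 days: 261 − 31 = 230 left.
January 1903 has 31 days: 230 − 31 = 199 left.
February 1903 has 28 days (1903 is not a leap year): 199 − 28 = 171 left.
March 1903 has 31 days: 171 − 31 = 140 left.
April 1903 has 30 days: 140 − 30 = 110 left.
May 1903 has 31 days: 110 − 31 = 79 left.
June 1903 has 30 days: 79 − 30 = 49 left.
July 1903 has 31 days: 49 − 31 = 18 left.
18 days into August 1903 → August 18, 1903.

August 18, 1903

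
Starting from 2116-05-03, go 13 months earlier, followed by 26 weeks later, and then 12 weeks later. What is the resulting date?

Counting back 13 months from May 3, 2116:
month 5 − 13 = -8, which is month 4 of year 2115 → April 2115.
Day 3 is valid in April, giving April 3, 2115.
Advancing 26 weeks (= 182 days) from April 3, 2115:
April has 30 days, so 30 − 3 = 27 days remain after April 3, 2115; 182 − 27 = 155 left.
May 2115 has 31 days: 155 − 31 = 124 left.
June 2115 has 30 days: 124 − 30 = 94 left.
July 2115 has 31 days: 94 − 31 = 63 left.
August 2115 has 31 days: 63 − 31 = 32 left.
September 2115 has 30 days: 32 − 30 = 2 left.
2 days into October 2115 → October 2, 2115.
Adding 12 weeks (= 84 days) from October 2, 2115:
October has 31 days, so 31 − 2 = 29 days remain after October 2, 2115; 84 − 29 = 55 left.
November 2115 has 30 days: 55 − 30 = 25 left.
25 days into December 2115 → December 25, 2115.

December 25, 2115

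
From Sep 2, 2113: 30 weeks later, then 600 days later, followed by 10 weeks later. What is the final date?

January 30, 2116

Counting forward 30 weeks (= 210 days) from September 2, 2113:
September has 30 days, so 30 − 2 = 28 days remain after September 2, 2113; 210 − 28 = 182 left.
October 2113 has 31 days: 182 − 31 = 151 left.
November 2113 has 30 days: 151 − 30 = 121 left.
December 2113 has 31 days: 121 − 31 = 90 left.
January 2114 has 31 days: 90 − 31 = 59 left.
February 2114 has 28 days (2114 is not a leap year): 59 − 28 = 31 left.
31 days into March 2114 → March 31, 2114.
Adding 600 days from March 31, 2114:
March has 31 days, so 31 − 31 = 0 days remain after March 31, 2114; 600 − 0 = 600 left.
April 2114 has 30 days: 600 − 30 = 570 left.
May 2114 has 31 days: 570 − 31 = 539 left.
June 2114 has 30 days: 539 − 30 = 509 left.
July 2114 has 31 days: 509 − 31 = 478 left.
August 2114 has 31 days: 478 − 31 = 447 left.
September 2114 has 30 days: 447 − 30 = 417 left.
October 2114 has 31 days: 417 − 31 = 386 left.
November 2114 has 30 days: 386 − 30 = 356 left.
December 2114 has 31 days: 356 − 31 = 325 left.
January 2115 has 31 days: 325 − 31 = 294 left.
February 2115 has 28 days (2115 is not a leap year): 294 − 28 = 266 left.
March 2115 has 31 days: 266 − 31 = 235 left.
April 2115 has 30 days: 235 − 30 = 205 left.
May 2115 has 31 days: 205 − 31 = 174 left.
June 2115 has 30 days: 174 − 30 = 144 left.
July 2115 has 31 days: 144 − 31 = 113 left.
August 2115 has 31 days: 113 − 31 = 82 left.
September 2115 has 30 days: 82 − 30 = 52 left.
October 2115 has 31 days: 52 − 31 = 21 left.
21 days into November 2115 → November 21, 2115.
Adding 10 weeks (= 70 days) from November 21, 2115:
November has 30 days, so 30 − 21 = 9 days remain after November 21, 2115; 70 − 9 = 61 left.
December 2115 has 31 days: 61 − 31 = 30 left.
30 days into January 2116 → January 30, 2116.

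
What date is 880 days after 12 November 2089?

April 10, 2092

Advancing 880 days from November 12, 2089.
November has 30 days, so 30 − 12 = 18 days remain after November 12, 2089; 880 − 18 = 862 left.
December 2089 has 31 days: 862 − 31 = 831 left.
January 2090 has 31 days: 831 − 31 = 800 left.
February 2090 has 28 days (2090 is not a leap year): 800 − 28 = 772 left.
March 2090 has 31 days: 772 − 31 = 741 left.
April 2090 has 30 days: 741 − 30 = 711 left.
May 2090 has 31 days: 711 − 31 = 680 left.
June 2090 has 30 days: 680 − 30 = 650 left.
July 2090 has 31 days: 650 − 31 = 619 left.
August 2090 has 31 days: 619 − 31 = 588 left.
September 2090 has 30 days: 588 − 30 = 558 left.
October 2090 has 31 days: 558 − 31 = 527 left.
November 2090 has 30 days: 527 − 30 = 497 left.
December 2090 has 31 days: 497 − 31 = 466 left.
January 2091 has 31 days: 466 − 31 = 435 left.
February 2091 has 28 days (2091 is not a leap year): 435 − 28 = 407 left.
March 2091 has 31 days: 407 − 31 = 376 left.
April 2091 has 30 days: 376 − 30 = 346 left.
May 2091 has 31 days: 346 − 31 = 315 left.
June 2091 has 30 days: 315 − 30 = 285 left.
July 2091 has 31 days: 285 − 31 = 254 left.
August 2091 has 31 days: 254 − 31 = 223 left.
September 2091 has 30 days: 223 − 30 = 193 left.
October 2091 has 31 days: 193 − 31 = 162 left.
November 2091 has 30 days: 162 − 30 = 132 left.
December 2091 has 31 days: 132 − 31 = 101 left.
January 2092 has 31 days: 101 − 31 = 70 left.
February 2092 has 29 days (2092 is a leap year): 70 − 29 = 41 left.
March 2092 has 31 days: 41 − 31 = 10 left.
10 days into April 2092 → April 10, 2092.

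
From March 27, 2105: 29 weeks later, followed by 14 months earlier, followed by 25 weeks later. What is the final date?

Advancing 29 weeks (= 203 days) from March 27, 2105:
March has 31 days, so 31 − 27 = 4 days remain after March 27, 2105; 203 − 4 = 199 left.
April 2105 has 30 days: 199 − 30 = 169 left.
May 2105 has 31 days: 169 − 31 = 138 left.
June 2105 has 30 days: 138 − 30 = 108 left.
July 2105 has 31 days: 108 − 31 = 77 left.
August 2105 has 31 days: 77 − 31 = 46 left.
September 2105 has 30 days: 46 − 30 = 16 left.
16 days into October 2105 → October 16, 2105.
Going back 14 months from October 16, 2105:
month 10 − 14 = -4, which is month 8 of year 2104 → August 2104.
Day 16 is valid in August, giving August 16, 2104.
Counting forward 25 weeks (= 175 days) from August 16, 2104:
August has 31 days, so 31 − 16 = 15 days remain after August 16, 2104; 175 − 15 = 160 left.
September 2104 has 30 days: 160 − 30 = 130 left.
October 2104 has 31 days: 130 − 31 = 99 left.
November 2104 has 30 days: 99 − 30 = 69 left.
December 2104 has 31 days: 69 − 31 = 38 left.
January 2105 has 31 days: 38 − 31 = 7 left.
7 days into February 2105 → February 7, 2105.

February 7, 2105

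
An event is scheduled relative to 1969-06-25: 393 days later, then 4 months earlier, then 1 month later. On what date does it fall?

Adding 393 days from June 25, 1969:
June has 30 days, so 30 − 25 = 5 days remain after June 25, 1969; 393 − 5 = 388 left.
July 1969 has 31 days: 388 − 31 = 357 left.
August 1969 has 31 days: 357 − 31 = 326 left.
September 1969 has 30 days: 326 − 30 = 296 left.
October 1969 has 31 days: 296 − 31 = 265 left.
November 1969 has 30 days: 265 − 30 = 235 left.
December 1969 has 31 days: 235 − 31 = 204 left.
January 1970 has 31 days: 204 − 31 = 173 left.
February 1970 has 28 days (1970 is not a leap year): 173 − 28 = 145 left.
March 1970 has 31 days: 145 − 31 = 114 left.
April 1970 has 30 days: 114 − 30 = 84 left.
May 1970 has 31 days: 84 − 31 = 53 left.
June 1970 has 30 days: 53 − 30 = 23 left.
23 days into July 1970 → July 23, 1970.
Subtracting 4 months from July 23, 1970:
month 7 − 4 = 3 → March 1970.
Day 23 is valid in March, giving March 23, 1970.
Counting forward 1 month from March 23, 1970:
month 3 + 1 = 4 → April 1970.
Day 23 is valid in April, giving April 23, 1970.

April 23, 1970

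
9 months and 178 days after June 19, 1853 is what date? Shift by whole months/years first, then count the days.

Adding 9 months and 178 days from June 19, 1853: first the month/year part, then the days.
month 6 + 9 = 15, which is month 3 of year 1854 → March 1854.
Day 19 is valid in March, giving March 19, 1854.
Now add 178 days from March 19, 1854.
March has 31 days, so 31 − 19 = 12 days remain after March 19, 1854; 178 − 12 = 166 left.
April 1854 has 30 days: 166 − 30 = 136 left.
May 1854 has 31 days: 136 − 31 = 105 left.
June 1854 has 30 days: 105 − 30 = 75 left.
July 1854 has 31 days: 75 − 31 = 44 left.
August 1854 has 31 days: 44 − 31 = 13 left.
13 days into September 1854 → September 13, 1854.

September 13, 1854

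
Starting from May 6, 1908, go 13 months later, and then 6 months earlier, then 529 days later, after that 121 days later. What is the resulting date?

Counting forward 13 months from May 6, 1908:
month 5 + 13 = 18, which is month 6 of year 1909 → June 1909.
Day 6 is valid in June, giving June 6, 1909.
Subtracting 6 months from June 6, 1909:
month 6 − 6 = 0, which is month 12 of year 1908 → December 1908.
Day 6 is valid in December, giving December 6, 1908.
Counting forward 529 days from December 6, 1908:
December has 31 days, so 31 − 6 = 25 days remain after December 6, 1908; 529 − 25 = 504 left.
January 1909 has 31 days: 504 − 31 = 473 left.
February 1909 has 28 days (1909 is not a leap year): 473 − 28 = 445 left.
March 1909 has 31 days: 445 − 31 = 414 left.
April 1909 has 30 days: 414 − 30 = 384 left.
May 1909 has 31 days: 384 − 31 = 353 left.
June 1909 has 30 days: 353 − 30 = 323 left.
July 1909 has 31 days: 323 − 31 = 292 left.
August 1909 has 31 days: 292 − 31 = 261 left.
September 1909 has 30 days: 261 − 30 = 231 left.
October 1909 has 31 days: 231 − 31 = 200 left.
November 1909 has 30 days: 200 − 30 = 170 left.
December 1909 has 31 days: 170 − 31 = 139 left.
January 1910 has 31 days: 139 − 31 = 108 left.
February 1910 has 28 days (1910 is not a leap year): 108 − 28 = 80 left.
March 1910 has 31 days: 80 − 31 = 49 left.
April 1910 has 30 days: 49 − 30 = 19 left.
19 days into May 1910 → May 19, 1910.
Adding 121 days from May 19, 1910:
May has 31 days, so 31 − 19 = 12 days remain after May 19, 1910; 121 − 12 = 109 left.
June 1910 has 30 days: 109 − 30 = 79 left.
July 1910 has 31 days: 79 − 31 = 48 left.
August 1910 has 31 days: 48 − 31 = 17 left.
17 days into September 1910 → September 17, 1910.

September 17, 1910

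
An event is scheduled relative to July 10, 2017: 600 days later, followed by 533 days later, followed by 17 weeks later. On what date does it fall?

December 13, 2020

Counting forward 600 days from July 10, 2017:
July has 31 days, so 31 − 10 = 21 days remain after July 10, 2017; 600 − 21 = 579 left.
August 2017 has 31 days: 579 − 31 = 548 left.
September 2017 has 30 days: 548 − 30 = 518 left.
October 2017 has 31 days: 518 − 31 = 487 left.
November 2017 has 30 days: 487 − 30 = 457 left.
December 2017 has 31 days: 457 − 31 = 426 left.
January 2018 has 31 days: 426 − 31 = 395 left.
February 2018 has 28 days (2018 is not a leap year): 395 − 28 = 367 left.
March 2018 has 31 days: 367 − 31 = 336 left.
April 2018 has 30 days: 336 − 30 = 306 left.
May 2018 has 31 days: 306 − 31 = 275 left.
June 2018 has 30 days: 275 − 30 = 245 left.
July 2018 has 31 days: 245 − 31 = 214 left.
August 2018 has 31 days: 214 − 31 = 183 left.
September 2018 has 30 days: 183 − 30 = 153 left.
October 2018 has 31 days: 153 − 31 = 122 left.
November 2018 has 30 days: 122 − 30 = 92 left.
December 2018 has 31 days: 92 − 31 = 61 left.
January 2019 has 31 days: 61 − 31 = 30 left.
February 2019 has 28 days (2019 is not a leap year): 30 − 28 = 2 left.
2 days into March 2019 → March 2, 2019.
Advancing 533 days from March 2, 2019:
March has 31 days, so 31 − 2 = 29 days remain after March 2, 2019; 533 − 29 = 504 left.
April 2019 has 30 days: 504 − 30 = 474 left.
May 2019 has 31 days: 474 − 31 = 443 left.
June 2019 has 30 days: 443 − 30 = 413 left.
July 2019 has 31 days: 413 − 31 = 382 left.
August 2019 has 31 days: 382 − 31 = 351 left.
September 2019 has 30 days: 351 − 30 = 321 left.
October 2019 has 31 days: 321 − 31 = 290 left.
November 2019 has 30 days: 290 − 30 = 260 left.
December 2019 has 31 days: 260 − 31 = 229 left.
January 2020 has 31 days: 229 − 31 = 198 left.
February 2020 has 29 days (2020 is a leap year): 198 − 29 = 169 left.
March 2020 has 31 days: 169 − 31 = 138 left.
April 2020 has 30 days: 138 − 30 = 108 left.
May 2020 has 31 days: 108 − 31 = 77 left.
June 2020 has 30 days: 77 − 30 = 47 left.
July 2020 has 31 days: 47 − 31 = 16 left.
16 days into August 2020 → August 16, 2020.
Counting forward 17 weeks (= 119 days) from August 16, 2020:
August has 31 days, so 31 − 16 = 15 days remain after August 16, 2020; 119 − 15 = 104 left.
September 2020 has 30 days: 104 − 30 = 74 left.
October 2020 has 31 days: 74 − 31 = 43 left.
November 2020 has 30 days: 43 − 30 = 13 left.
13 days into December 2020 → December 13, 2020.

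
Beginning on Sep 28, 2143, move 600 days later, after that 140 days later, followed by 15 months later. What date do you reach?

Counting forward 600 days from September 28, 2143:
September has 30 days, so 30 − 28 = 2 days remain after September 28, 2143; 600 − 2 = 598 left.
October 2143 has 31 days: 598 − 31 = 567 left.
November 2143 has 30 days: 567 − 30 = 537 left.
December 2143 has 31 days: 537 − 31 = 506 left.
January 2144 has 31 days: 506 − 31 = 475 left.
February 2144 has 29 days (2144 is a leap year): 475 − 29 = 446 left.
March 2144 has 31 days: 446 − 31 = 415 left.
April 2144 has 30 days: 415 − 30 = 385 left.
May 2144 has 31 days: 385 − 31 = 354 left.
June 2144 has 30 days: 354 − 30 = 324 left.
July 2144 has 31 days: 324 − 31 = 293 left.
August 2144 has 31 days: 293 − 31 = 262 left.
September 2144 has 30 days: 262 − 30 = 232 left.
October 2144 has 31 days: 232 − 31 = 201 left.
November 2144 has 30 days: 201 − 30 = 171 left.
December 2144 has 31 days: 171 − 31 = 140 left.
January 2145 has 31 days: 140 − 31 = 109 left.
February 2145 has 28 days (2145 is not a leap year): 109 − 28 = 81 left.
March 2145 has 31 days: 81 − 31 = 50 left.
April 2145 has 30 days: 50 − 30 = 20 left.
20 days into May 2145 → May 20, 2145.
Counting forward 140 days from May 20, 2145:
May has 31 days, so 31 − 20 = 11 days remain after May 20, 2145; 140 − 11 = 129 left.
June 2145 has 30 days: 129 − 30 = 99 left.
July 2145 has 31 days: 99 − 31 = 68 left.
August 2145 has 31 days: 68 − 31 = 37 left.
September 2145 has 30 days: 37 − 30 = 7 left.
7 days into October 2145 → October 7, 2145.
Advancing 15 months from October 7, 2145:
month 10 + 15 = 25, which is month 1 of year 2147 → January 2147.
Day 7 is valid in January, giving January 7, 2147.

January 7, 2147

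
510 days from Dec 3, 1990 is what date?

April 26, 1992

Counting forward 510 days from December 3, 1990.
December has 31 days, so 31 − 3 = 28 days remain after December 3, 1990; 510 − 28 = 482 left.
January 1991 has 31 days: 482 − 31 = 451 left.
February 1991 has 28 days (1991 is not a leap year): 451 − 28 = 423 left.
March 1991 has 31 days: 423 − 31 = 392 left.
April 1991 has 30 days: 392 − 30 = 362 left.
May 1991 has 31 days: 362 − 31 = 331 left.
June 1991 has 30 days: 331 − 30 = 301 left.
July 1991 has 31 days: 301 − 31 = 270 left.
August 1991 has 31 days: 270 − 31 = 239 left.
September 1991 has 30 days: 239 − 30 = 209 left.
October 1991 has 31 days: 209 − 31 = 178 left.
November 1991 has 30 days: 178 − 30 = 148 left.
December 1991 has 31 days: 148 − 31 = 117 left.
January 1992 has 31 days: 117 − 31 = 86 left.
February 1992 has 29 days (1992 is a leap year): 86 − 29 = 57 left.
March 1992 has 31 days: 57 − 31 = 26 left.
26 days into April 1992 → April 26, 1992.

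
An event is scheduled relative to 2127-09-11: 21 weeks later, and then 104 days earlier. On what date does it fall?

Advancing 21 weeks (= 147 days) from September 11, 2127:
September has 30 days, so 30 − 11 = 19 days remain after September 11, 2127; 147 − 19 = 128 left.
October 2127 has 31 days: 128 − 31 = 97 left.
November 2127 has 30 days: 97 − 30 = 67 left.
December 2127 has 31 days: 67 − 31 = 36 left.
January 2128 has 31 days: 36 − 31 = 5 left.
5 days into February 2128 → February 5, 2128.
Going back 104 days from February 5, 2128:
Going back 5 days from February 5, 2128 reaches the end of the previous month; 104 − 5 = 99 left.
January 2128 has 31 days: 99 − 31 = 68 left.
December 2127 has 31 days: 68 − 31 = 37 left.
November 2127 has 30 days: 37 − 30 = 7 left.
October 2127 has 31 days; 31 − 7 = 24 → October 24, 2127.

October 24, 2127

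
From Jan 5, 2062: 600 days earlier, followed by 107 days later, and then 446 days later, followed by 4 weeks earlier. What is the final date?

October 22, 2061

Subtracting 600 days from January 5, 2062:
Going back 5 days from January 5, 2062 reaches the end of the previous month; 600 − 5 = 595 left.
December 2061 has 31 days: 595 − 31 = 564 left.
November 2061 has 30 days: 564 − 30 = 534 left.
October 2061 has 31 days: 534 − 31 = 503 left.
September 2061 has 30 days: 503 − 30 = 473 left.
August 2061 has 31 days: 473 − 31 = 442 left.
July 2061 has 31 days: 442 − 31 = 411 left.
June 2061 has 30 days: 411 − 30 = 381 left.
May 2061 has 31 days: 381 − 31 = 350 left.
April 2061 has 30 days: 350 − 30 = 320 left.
March 2061 has 31 days: 320 − 31 = 289 left.
February 2061 has 28 days (2061 is not a leap year): 289 − 28 = 261 left.
January 2061 has 31 days: 261 − 31 = 230 left.
December 2060 has 31 days: 230 − 31 = 199 left.
November 2060 has 30 days: 199 − 30 = 169 left.
October 2060 has 31 days: 169 − 31 = 138 left.
September 2060 has 30 days: 138 − 30 = 108 left.
August 2060 has 31 days: 108 − 31 = 77 left.
July 2060 has 31 days: 77 − 31 = 46 left.
June 2060 has 30 days: 46 − 30 = 16 left.
May 2060 has 31 days; 31 − 16 = 15 → May 15, 2060.
Counting forward 107 days from May 15, 2060:
May has 31 days, so 31 − 15 = 16 days remain after May 15, 2060; 107 − 16 = 91 left.
June 2060 has 30 days: 91 − 30 = 61 left.
July 2060 has 31 days: 61 − 31 = 30 left.
30 days into August 2060 → August 30, 2060.
Advancing 446 days from August 30, 2060:
August has 31 days, so 31 − 30 = 1 day remains after August 30, 2060; 446 − 1 = 445 left.
September 2060 has 30 days: 445 − 30 = 415 left.
October 2060 has 31 days: 415 − 31 = 384 left.
November 2060 has 30 days: 384 − 30 = 354 left.
December 2060 has 31 days: 354 − 31 = 323 left.
January 2061 has 31 days: 323 − 31 = 292 left.
February 2061 has 28 days (2061 is not a leap year): 292 − 28 = 264 left.
March 2061 has 31 days: 264 − 31 = 233 left.
April 2061 has 30 days: 233 − 30 = 203 left.
May 2061 has 31 days: 203 − 31 = 172 left.
June 2061 has 30 days: 172 − 30 = 142 left.
July 2061 has 31 days: 142 − 31 = 111 left.
August 2061 has 31 days: 111 − 31 = 80 left.
September 2061 has 30 days: 80 − 30 = 50 left.
October 2061 has 31 days: 50 − 31 = 19 left.
19 days into November 2061 → November 19, 2061.
Going back 4 weeks (= 28 days) from November 19, 2061:
Going back 19 days from November 19, 2061 reaches the end of the previous month; 28 − 19 = 9 left.
October 2061 has 31 days; 31 − 9 = 22 → October 22, 2061.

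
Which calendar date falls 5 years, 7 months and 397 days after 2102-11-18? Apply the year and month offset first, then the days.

July 20, 2109

Adding 5 years, 7 months and 397 days from November 18, 2102: first the month/year part, then the days.
+5 years → 2107; month 11 + 7 = 18, which is month 6 of year 2108 → June 2108.
Day 18 is valid in June, giving June 18, 2108.
Now add 397 days from June 18, 2108.
June has 30 days, so 30 − 18 = 12 days remain after June 18, 2108; 397 − 12 = 385 left.
July 2108 has 31 days: 385 − 31 = 354 left.
August 2108 has 31 days: 354 − 31 = 323 left.
September 2108 has 30 days: 323 − 30 = 293 left.
October 2108 has 31 days: 293 − 31 = 262 left.
November 2108 has 30 days: 262 − 30 = 232 left.
December 2108 has 31 days: 232 − 31 = 201 left.
January 2109 has 31 days: 201 − 31 = 170 left.
February 2109 has 28 days (2109 is not a leap year): 170 − 28 = 142 left.
March 2109 has 31 days: 142 − 31 = 111 left.
April 2109 has 30 days: 111 − 30 = 81 left.
May 2109 has 31 days: 81 − 31 = 50 left.
June 2109 has 30 days: 50 − 30 = 20 left.
20 days into July 2109 → July 20, 2109.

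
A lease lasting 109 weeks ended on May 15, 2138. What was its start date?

April 12, 2136

Going back 109 weeks = 763 days from May 15, 2138.
Going back 15 days from May 15, 2138 reaches the end of the previous month; 763 − 15 = 748 left.
April 2138 has 30 days: 748 − 30 = 718 left.
March 2138 has 31 days: 718 − 31 = 687 left.
February 2138 has 28 days (2138 is not a leap year): 687 − 28 = 659 left.
January 2138 has 31 days: 659 − 31 = 628 left.
December 2137 has 31 days: 628 − 31 = 597 left.
November 2137 has 30 days: 597 − 30 = 567 left.
October 2137 has 31 days: 567 − 31 = 536 left.
September 2137 has 30 days: 536 − 30 = 506 left.
August 2137 has 31 days: 506 − 31 = 475 left.
July 2137 has 31 days: 475 − 31 = 444 left.
June 2137 has 30 days: 444 − 30 = 414 left.
May 2137 has 31 days: 414 − 31 = 383 left.
April 2137 has 30 days: 383 − 30 = 353 left.
March 2137 has 31 days: 353 − 31 = 322 left.
February 2137 has 28 days (2137 is not a leap year): 322 − 28 = 294 left.
January 2137 has 31 days: 294 − 31 = 263 left.
December 2136 has 31 days: 263 − 31 = 232 left.
November 2136 has 30 days: 232 − 30 = 202 left.
October 2136 has 31 days: 202 − 31 = 171 left.
September 2136 has 30 days: 171 − 30 = 141 left.
August 2136 has 31 days: 141 − 31 = 110 left.
July 2136 has 31 days: 110 − 31 = 79 left.
June 2136 has 30 days: 79 − 30 = 49 left.
May 2136 has 31 days: 49 − 31 = 18 left.
April 2136 has 30 days; 30 − 18 = 12 → April 12, 2136.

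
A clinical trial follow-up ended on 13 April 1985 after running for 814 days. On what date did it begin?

January 20, 1983

Subtracting 814 days from April 13, 1985.
Going back 13 days from April 13, 1985 reaches the end of the previous month; 814 − 13 = 801 left.
March 1985 has 31 days: 801 − 31 = 770 left.
February 1985 has 28 days (1985 is not a leap year): 770 − 28 = 742 left.
January 1985 has 31 days: 742 − 31 = 711 left.
December 1984 has 31 days: 711 − 31 = 680 left.
November 1984 has 30 days: 680 − 30 = 650 left.
October 1984 has 31 days: 650 − 31 = 619 left.
September 1984 has 30 days: 619 − 30 = 589 left.
August 1984 has 31 days: 589 − 31 = 558 left.
July 1984 has 31 days: 558 − 31 = 527 left.
June 1984 has 30 days: 527 − 30 = 497 left.
May 1984 has 31 days: 497 − 31 = 466 left.
April 1984 has 30 days: 466 − 30 = 436 left.
March 1984 has 31 days: 436 − 31 = 405 left.
February 1984 has 29 days (1984 is a leap year): 405 − 29 = 376 left.
January 1984 has 31 days: 376 − 31 = 345 left.
December 1983 has 31 days: 345 − 31 = 314 left.
November 1983 has 30 days: 314 − 30 = 284 left.
October 1983 has 31 days: 284 − 31 = 253 left.
September 1983 has 30 days: 253 − 30 = 223 left.
August 1983 has 31 days: 223 − 31 = 192 left.
July 1983 has 31 days: 192 − 31 = 161 left.
June 1983 has 30 days: 161 − 30 = 131 left.
May 1983 has 31 days: 131 − 31 = 100 left.
April 1983 has 30 days: 100 − 30 = 70 left.
March 1983 has 31 days: 70 − 31 = 39 left.
February 1983 has 28 days (1983 is not a leap year): 39 − 28 = 11 left.
January 1983 has 31 days; 31 − 11 = 20 → January 20, 1983.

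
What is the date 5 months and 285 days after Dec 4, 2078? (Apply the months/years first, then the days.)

February 13, 2080

Advancing 5 months and 285 days from December 4, 2078: first the month/year part, then the days.
month 12 + 5 = 17, which is month 5 of year 2079 → May 2079.
Day 4 is valid in May, giving May 4, 2079.
Now add 285 days from May 4, 2079.
May has 31 days, so 31 − 4 = 27 days remain after May 4, 2079; 285 − 27 = 258 left.
June 2079 has 30 days: 258 − 30 = 228 left.
July 2079 has 31 days: 228 − 31 = 197 left.
August 2079 has 31 days: 197 − 31 = 166 left.
September 2079 has 30 days: 166 − 30 = 136 left.
October 2079 has 31 days: 136 − 31 = 105 left.
November 2079 has 30 days: 105 − 30 = 75 left.
December 2079 has 31 days: 75 − 31 = 44 left.
January 2080 has 31 days: 44 − 31 = 13 left.
13 days into February 2080 → February 13, 2080.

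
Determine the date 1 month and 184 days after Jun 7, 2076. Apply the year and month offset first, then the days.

Adding 1 month and 184 days from June 7, 2076: first the month/year part, then the days.
month 6 + 1 = 7 → July 2076.
Day 7 is valid in July, giving July 7, 2076.
Now add 184 days from July 7, 2076.
July has 31 days, so 31 − 7 = 24 days remain after July 7, 2076; 184 − 24 = 160 left.
August 2076 has 31 days: 160 − 31 = 129 left.
September 2076 has 30 days: 129 − 30 = 99 left.
October 2076 has 31 days: 99 − 31 = 68 left.
November 2076 has 30 days: 68 − 30 = 38 left.
December 2076 has 31 days: 38 − 31 = 7 left.
7 days into January 2077 → January 7, 2077.

January 7, 2077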